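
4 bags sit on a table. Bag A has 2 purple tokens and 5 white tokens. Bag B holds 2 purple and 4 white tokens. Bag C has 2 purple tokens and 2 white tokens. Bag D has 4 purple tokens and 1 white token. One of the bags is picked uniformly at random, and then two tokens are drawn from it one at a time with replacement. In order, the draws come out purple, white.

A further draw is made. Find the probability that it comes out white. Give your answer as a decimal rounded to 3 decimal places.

The likelihood of the observed sequence under each hypothesis: P(data | bag A) = (2/7)(5/7) = 0.20408; P(data | bag B) = (2/6)(4/6) = 0.22222; P(data | bag C) = (2/4)(2/4) = 0.25; P(data | bag D) = (4/5)(1/5) = 0.16.
Weighting by the prior gives 1/4 · 0.20408 = 0.05102, 1/4 · 0.22222 = 0.055556, 1/4 · 0.25 = 0.0625, 1/4 · 0.16 = 0.04; summing to 0.20908.
The posterior is then P(bag A | data) = 0.24403, P(bag B | data) = 0.26572, P(bag C | data) = 0.29893, P(bag D | data) = 0.19132.
The predictive probability is P(white next | data) = (5/7)(0.24403) + (2/3)(0.26572) + (1/2)(0.29893) + (1/5)(0.19132) = 0.53918.

0.539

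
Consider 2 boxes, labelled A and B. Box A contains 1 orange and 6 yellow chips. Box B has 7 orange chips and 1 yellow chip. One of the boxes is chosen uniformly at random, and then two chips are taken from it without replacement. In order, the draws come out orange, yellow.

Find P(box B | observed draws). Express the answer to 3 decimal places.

0.467

Compute the likelihood of the observed sequence for each case: P(data | box A) = (1/7)(6/6) = 1/7; P(data | box B) = (7/8)(1/7) = 1/8.
The prior-weighted likelihoods are 1/2 · 1/7 = 1/14, 1/2 · 1/8 = 1/16; these sum to 15/112.
So P(box B | data) = (1/16) / (15/112) = 7/15.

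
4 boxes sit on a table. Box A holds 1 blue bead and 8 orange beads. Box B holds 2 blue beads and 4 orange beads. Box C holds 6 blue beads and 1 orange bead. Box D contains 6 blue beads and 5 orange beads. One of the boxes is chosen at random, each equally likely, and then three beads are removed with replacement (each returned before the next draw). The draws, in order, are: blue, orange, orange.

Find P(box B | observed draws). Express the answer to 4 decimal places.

Compute the likelihood of the observed sequence for each case: P(data | box A) = (1/9)(8/9)(8/9) = 0.087791; P(data | box B) = (2/6)(4/6)(4/6) = 0.14815; P(data | box C) = (6/7)(1/7)(1/7) = 0.017493; P(data | box D) = (6/11)(5/11)(5/11) = 0.1127.
The prior-weighted likelihoods are 1/4 · 0.087791 = 0.021948, 1/4 · 0.14815 = 0.037037, 1/4 · 0.017493 = 0.0043732, 1/4 · 0.1127 = 0.028174; these sum to 0.091532.
Therefore the posterior P(box B | data) = (0.037037) / (0.091532) = 0.40463.

0.4046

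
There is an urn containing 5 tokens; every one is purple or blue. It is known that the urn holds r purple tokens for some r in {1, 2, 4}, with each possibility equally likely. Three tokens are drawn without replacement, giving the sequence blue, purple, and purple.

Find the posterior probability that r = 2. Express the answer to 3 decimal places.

0.333

Under each hypothesis, the probability of the observed sequence is: P(data | r = 1) = (4/5)(1/4)(0/3) = 0; P(data | r = 2) = (3/5)(2/4)(1/3) = 1/10; P(data | r = 4) = (1/5)(4/4)(3/3) = 1/5.
Weighting by the prior gives 1/3 · 0 = 0, 1/3 · 1/10 = 1/30, 1/3 · 1/5 = 1/15; with total 1/10.
Hence P(r = 2 | data) = (1/30) / (1/10) = 1/3.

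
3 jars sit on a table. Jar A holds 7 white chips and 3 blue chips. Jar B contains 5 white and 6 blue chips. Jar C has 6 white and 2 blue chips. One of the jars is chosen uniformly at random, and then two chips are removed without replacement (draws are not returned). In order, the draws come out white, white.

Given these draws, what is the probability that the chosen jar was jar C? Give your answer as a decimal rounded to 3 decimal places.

Compute the likelihood of the observed sequence for each case: P(data | jar A) = (7/10)(6/9) = 0.46667; P(data | jar B) = (5/11)(4/10) = 0.18182; P(data | jar C) = (6/8)(5/7) = 0.53571.
The prior-weighted likelihoods are 1/3 · 0.46667 = 0.15556, 1/3 · 0.18182 = 0.060606, 1/3 · 0.53571 = 0.17857; summing to 0.39473.
By Bayes' rule, P(jar C | data) = (0.17857) / (0.39473) = 0.45239.

0.452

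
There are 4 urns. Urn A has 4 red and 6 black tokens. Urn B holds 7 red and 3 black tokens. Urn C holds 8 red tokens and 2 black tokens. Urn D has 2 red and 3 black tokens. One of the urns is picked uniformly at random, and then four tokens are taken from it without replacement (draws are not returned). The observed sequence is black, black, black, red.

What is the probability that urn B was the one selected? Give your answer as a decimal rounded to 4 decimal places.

0.0409

Under each hypothesis, the probability of the observed sequence is: P(data | urn A) = (6/10)(5/9)(4/8)(4/7) = 0.095238; P(data | urn B) = (3/10)(2/9)(1/8)(7/7) = 0.0083333; P(data | urn C) = (2/10)(1/9)(0/8) = 0; P(data | urn D) = (3/5)(2/4)(1/3)(2/2) = 0.1.
Multiplying each by its prior: 1/4 · 0.095238 = 0.02381, 1/4 · 0.0083333 = 0.0020833, 1/4 · 0 = 0, 1/4 · 0.1 = 0.025; summing to 0.050893.
By Bayes' rule, P(urn B | data) = (0.0020833) / (0.050893) = 0.040936.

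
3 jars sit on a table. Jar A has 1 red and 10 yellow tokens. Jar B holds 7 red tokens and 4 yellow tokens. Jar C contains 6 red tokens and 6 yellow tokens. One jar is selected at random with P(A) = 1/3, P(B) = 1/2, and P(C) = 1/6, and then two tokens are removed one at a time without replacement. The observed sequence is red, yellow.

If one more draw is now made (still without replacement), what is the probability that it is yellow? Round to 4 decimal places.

Compute the likelihood of the observed sequence for each case: P(data | jar A) = (1/11)(10/10) = 1/11; P(data | jar B) = (7/11)(4/10) = 14/55; P(data | jar C) = (6/12)(6/11) = 3/11.
The prior-weighted likelihoods are 1/3 · 1/11 = 1/33, 1/2 · 14/55 = 7/55, 1/6 · 3/11 = 1/22; summing to 67/330.
Normalising, the posterior is P(jar A | data) = 10/67, P(jar B | data) = 42/67, P(jar C | data) = 15/67.
The predictive probability is P(yellow next | data) = (1)(10/67) + (1/3)(42/67) + (1/2)(15/67) = 63/134.

0.4701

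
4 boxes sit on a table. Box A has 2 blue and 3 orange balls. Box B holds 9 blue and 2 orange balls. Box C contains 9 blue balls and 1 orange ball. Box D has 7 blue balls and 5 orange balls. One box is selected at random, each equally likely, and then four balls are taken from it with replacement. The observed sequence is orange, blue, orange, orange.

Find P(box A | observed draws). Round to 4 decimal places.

The likelihood of the observed sequence under each hypothesis: P(data | box A) = (3/5)(2/5)(3/5)(3/5) = 0.0864; P(data | box B) = (2/11)(9/11)(2/11)(2/11) = 0.0049177; P(data | box C) = (1/10)(9/10)(1/10)(1/10) = 0.0009; P(data | box D) = (5/12)(7/12)(5/12)(5/12) = 0.042197.
Weighting by the prior gives 1/4 · 0.0864 = 0.0216, 1/4 · 0.0049177 = 0.0012294, 1/4 · 0.0009 = 0.000225, 1/4 · 0.042197 = 0.010549; summing to 0.033604.
So P(box A | data) = (0.0216) / (0.033604) = 0.64279.

0.6428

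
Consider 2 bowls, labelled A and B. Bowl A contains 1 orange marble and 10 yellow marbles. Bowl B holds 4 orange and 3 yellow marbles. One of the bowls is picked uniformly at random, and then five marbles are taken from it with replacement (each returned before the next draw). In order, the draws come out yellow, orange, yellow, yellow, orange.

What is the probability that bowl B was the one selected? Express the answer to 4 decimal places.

0.8054

Compute the likelihood of the observed sequence for each case: P(data | bowl A) = (10/11)(1/11)(10/11)(10/11)(1/11) = 0.0062092; P(data | bowl B) = (3/7)(4/7)(3/7)(3/7)(4/7) = 0.025704.
Multiplying each by its prior: 1/2 · 0.0062092 = 0.0031046, 1/2 · 0.025704 = 0.012852; summing to 0.015956.
So P(bowl B | data) = (0.012852) / (0.015956) = 0.80543.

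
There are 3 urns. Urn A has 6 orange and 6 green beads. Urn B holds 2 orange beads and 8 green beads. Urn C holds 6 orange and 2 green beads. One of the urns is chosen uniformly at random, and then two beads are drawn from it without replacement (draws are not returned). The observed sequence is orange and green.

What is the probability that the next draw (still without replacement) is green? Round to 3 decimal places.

0.493

Compute the likelihood of the observed sequence for each case: P(data | urn A) = (6/12)(6/11) = 0.27273; P(data | urn B) = (2/10)(8/9) = 0.17778; P(data | urn C) = (6/8)(2/7) = 0.21429.
The prior-weighted likelihoods are 1/3 · 0.27273 = 0.090909, 1/3 · 0.17778 = 0.059259, 1/3 · 0.21429 = 0.071429; with total 0.2216.
Normalising, the posterior is P(urn A | data) = 0.41025, P(urn B | data) = 0.26742, P(urn C | data) = 0.32234.
Averaging over the posterior, P(green next | data) = (1/2)(0.41025) + (7/8)(0.26742) + (1/6)(0.32234) = 0.49284.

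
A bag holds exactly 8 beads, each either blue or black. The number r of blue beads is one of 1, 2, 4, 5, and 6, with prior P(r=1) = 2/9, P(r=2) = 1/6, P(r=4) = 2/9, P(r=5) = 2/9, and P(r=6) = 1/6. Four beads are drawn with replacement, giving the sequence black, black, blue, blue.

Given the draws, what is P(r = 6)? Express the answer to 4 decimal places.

Under each hypothesis, the probability of the observed sequence is: P(data | r = 1) = (7/8)(7/8)(1/8)(1/8) = 0.011963; P(data | r = 2) = (6/8)(6/8)(2/8)(2/8) = 0.035156; P(data | r = 4) = (4/8)(4/8)(4/8)(4/8) = 0.0625; P(data | r = 5) = (3/8)(3/8)(5/8)(5/8) = 0.054932; P(data | r = 6) = (2/8)(2/8)(6/8)(6/8) = 0.035156.
Multiplying each by its prior: 2/9 · 0.011963 = 0.0026584, 1/6 · 0.035156 = 0.0058594, 2/9 · 0.0625 = 0.013889, 2/9 · 0.054932 = 0.012207, 1/6 · 0.035156 = 0.0058594; with total 0.040473.
Hence P(r = 6 | data) = (0.0058594) / (0.040473) = 0.14477.

0.1448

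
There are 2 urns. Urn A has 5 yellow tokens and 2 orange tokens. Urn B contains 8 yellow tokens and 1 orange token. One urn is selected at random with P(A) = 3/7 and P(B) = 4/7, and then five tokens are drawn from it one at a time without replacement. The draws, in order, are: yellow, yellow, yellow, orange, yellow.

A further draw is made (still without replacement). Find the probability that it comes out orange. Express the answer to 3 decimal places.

0.196

Under each hypothesis, the probability of the observed sequence is: P(data | urn A) = (5/7)(4/6)(3/5)(2/4)(2/3) = 2/21; P(data | urn B) = (8/9)(7/8)(6/7)(1/6)(5/5) = 1/9.
Multiplying each by its prior: 3/7 · 2/21 = 2/49, 4/7 · 1/9 = 4/63; summing to 46/441.
The posterior is then P(urn A | data) = 9/23, P(urn B | data) = 14/23.
The predictive probability is P(orange next | data) = (1/2)(9/23) + (0)(14/23) = 9/46.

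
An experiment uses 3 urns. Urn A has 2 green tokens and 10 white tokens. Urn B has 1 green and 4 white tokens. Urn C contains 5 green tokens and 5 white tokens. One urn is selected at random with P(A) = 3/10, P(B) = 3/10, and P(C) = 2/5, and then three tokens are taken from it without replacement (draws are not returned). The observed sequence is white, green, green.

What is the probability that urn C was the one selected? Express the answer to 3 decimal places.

0.924

The likelihood of the observed sequence under each hypothesis: P(data | urn A) = (10/12)(2/11)(1/10) = 0.015152; P(data | urn B) = (4/5)(1/4)(0/3) = 0; P(data | urn C) = (5/10)(5/9)(4/8) = 0.13889.
Weighting by the prior gives 3/10 · 0.015152 = 0.0045455, 3/10 · 0 = 0, 2/5 · 0.13889 = 0.055556; these sum to 0.060101.
So P(urn C | data) = (0.055556) / (0.060101) = 0.92437.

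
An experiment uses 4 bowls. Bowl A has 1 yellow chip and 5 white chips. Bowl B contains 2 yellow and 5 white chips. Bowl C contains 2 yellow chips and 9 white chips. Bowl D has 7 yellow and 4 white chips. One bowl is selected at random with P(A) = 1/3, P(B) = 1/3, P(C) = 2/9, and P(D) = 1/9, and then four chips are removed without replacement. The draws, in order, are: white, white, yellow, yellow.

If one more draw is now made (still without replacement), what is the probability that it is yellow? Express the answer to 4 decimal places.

The likelihood of the observed sequence under each hypothesis: P(data | bowl A) = (5/6)(4/5)(1/4)(0/3) = 0; P(data | bowl B) = (5/7)(4/6)(2/5)(1/4) = 1/21; P(data | bowl C) = (9/11)(8/10)(2/9)(1/8) = 1/55; P(data | bowl D) = (4/11)(3/10)(7/9)(6/8) = 7/110.
Weighting by the prior gives 1/3 · 0 = 0, 1/3 · 1/21 = 1/63, 2/9 · 1/55 = 2/495, 1/9 · 7/110 = 7/990; summing to 17/630.
Normalising, the posterior is P(bowl A | data) = 0, P(bowl B | data) = 10/17, P(bowl C | data) = 28/187, P(bowl D | data) = 49/187.
The predictive probability is P(yellow next | data) = (0)(10/17) + (0)(28/187) + (5/7)(49/187) = 35/187.

0.1872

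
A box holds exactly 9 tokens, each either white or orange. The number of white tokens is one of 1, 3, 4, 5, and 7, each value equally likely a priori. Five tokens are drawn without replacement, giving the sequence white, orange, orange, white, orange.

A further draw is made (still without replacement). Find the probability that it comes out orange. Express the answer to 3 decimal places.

The likelihood of the observed sequence under each hypothesis: P(data | r = 1) = (1/9)(8/8)(7/7)(0/6) = 0; P(data | r = 3) = (3/9)(6/8)(5/7)(2/6)(4/5) = 1/21; P(data | r = 4) = (4/9)(5/8)(4/7)(3/6)(3/5) = 1/21; P(data | r = 5) = (5/9)(4/8)(3/7)(4/6)(2/5) = 2/63; P(data | r = 7) = (7/9)(2/8)(1/7)(6/6)(0/5) = 0.
The prior-weighted likelihoods are 1/5 · 0 = 0, 1/5 · 1/21 = 1/105, 1/5 · 1/21 = 1/105, 1/5 · 2/63 = 2/315, 1/5 · 0 = 0; with total 8/315.
Dividing through by the total gives posterior P(r = 1 | data) = 0, P(r = 3 | data) = 3/8, P(r = 4 | data) = 3/8, P(r = 5 | data) = 1/4, P(r = 7 | data) = 0.
The predictive probability is P(orange next | data) = (3/4)(3/8) + (1/2)(3/8) + (1/4)(1/4) = 17/32.

0.531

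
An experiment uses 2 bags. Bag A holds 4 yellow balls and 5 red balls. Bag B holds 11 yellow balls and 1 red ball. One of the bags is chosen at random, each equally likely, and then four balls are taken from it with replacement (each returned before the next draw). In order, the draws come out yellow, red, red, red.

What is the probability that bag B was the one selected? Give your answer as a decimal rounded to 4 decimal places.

For each hypothesis, P(data | H) works out to: P(data | bag A) = (4/9)(5/9)(5/9)(5/9) = 0.076208; P(data | bag B) = (11/12)(1/12)(1/12)(1/12) = 0.00053048.
Weighting by the prior gives 1/2 · 0.076208 = 0.038104, 1/2 · 0.00053048 = 0.00026524; with total 0.038369.
By Bayes' rule, P(bag B | data) = (0.00026524) / (0.038369) = 0.0069128.

0.0069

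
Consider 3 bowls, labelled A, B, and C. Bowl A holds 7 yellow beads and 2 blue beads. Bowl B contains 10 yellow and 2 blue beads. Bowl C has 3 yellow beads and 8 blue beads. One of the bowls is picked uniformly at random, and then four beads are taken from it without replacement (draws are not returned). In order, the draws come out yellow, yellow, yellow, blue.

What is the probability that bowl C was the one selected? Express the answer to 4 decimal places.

0.0228

Compute the likelihood of the observed sequence for each case: P(data | bowl A) = (7/9)(6/8)(5/7)(2/6) = 0.13889; P(data | bowl B) = (10/12)(9/11)(8/10)(2/9) = 0.12121; P(data | bowl C) = (3/11)(2/10)(1/9)(8/8) = 0.0060606.
Weighting by the prior gives 1/3 · 0.13889 = 0.046296, 1/3 · 0.12121 = 0.040404, 1/3 · 0.0060606 = 0.0020202; these sum to 0.088721.
So P(bowl C | data) = (0.0020202) / (0.088721) = 0.02277.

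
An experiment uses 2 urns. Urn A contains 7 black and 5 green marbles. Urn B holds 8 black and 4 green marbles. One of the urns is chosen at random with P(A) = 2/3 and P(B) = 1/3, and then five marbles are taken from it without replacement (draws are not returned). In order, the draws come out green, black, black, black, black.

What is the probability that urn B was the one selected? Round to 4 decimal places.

Under each hypothesis, the probability of the observed sequence is: P(data | urn A) = (5/12)(7/11)(6/10)(5/9)(4/8) = 0.044192; P(data | urn B) = (4/12)(8/11)(7/10)(6/9)(5/8) = 0.070707.
The prior-weighted likelihoods are 2/3 · 0.044192 = 0.029461, 1/3 · 0.070707 = 0.023569; summing to 0.05303.
By Bayes' rule, P(urn B | data) = (0.023569) / (0.05303) = 0.44444.

0.4444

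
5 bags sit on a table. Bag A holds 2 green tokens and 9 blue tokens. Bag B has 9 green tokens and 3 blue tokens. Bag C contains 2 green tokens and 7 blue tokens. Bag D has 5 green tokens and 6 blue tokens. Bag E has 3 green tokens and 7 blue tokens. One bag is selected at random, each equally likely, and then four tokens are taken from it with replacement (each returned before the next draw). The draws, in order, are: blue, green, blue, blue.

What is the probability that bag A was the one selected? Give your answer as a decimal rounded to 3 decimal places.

The likelihood of the observed sequence under each hypothesis: P(data | bag A) = (9/11)(2/11)(9/11)(9/11) = 0.099583; P(data | bag B) = (3/12)(9/12)(3/12)(3/12) = 0.011719; P(data | bag C) = (7/9)(2/9)(7/9)(7/9) = 0.10456; P(data | bag D) = (6/11)(5/11)(6/11)(6/11) = 0.073765; P(data | bag E) = (7/10)(3/10)(7/10)(7/10) = 0.1029.
The prior-weighted likelihoods are 1/5 · 0.099583 = 0.019917, 1/5 · 0.011719 = 0.0023437, 1/5 · 0.10456 = 0.020911, 1/5 · 0.073765 = 0.014753, 1/5 · 0.1029 = 0.02058; with total 0.078505.
Hence P(bag A | data) = (0.019917) / (0.078505) = 0.2537.

0.254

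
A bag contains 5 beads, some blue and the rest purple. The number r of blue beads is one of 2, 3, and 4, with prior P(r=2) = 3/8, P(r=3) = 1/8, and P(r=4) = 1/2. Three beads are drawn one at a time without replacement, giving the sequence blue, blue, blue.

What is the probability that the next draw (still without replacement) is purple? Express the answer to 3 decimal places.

0.529

The likelihood of the observed sequence under each hypothesis: P(data | r = 2) = (2/5)(1/4)(0/3) = 0; P(data | r = 3) = (3/5)(2/4)(1/3) = 1/10; P(data | r = 4) = (4/5)(3/4)(2/3) = 2/5.
Multiplying each by its prior: 3/8 · 0 = 0, 1/8 · 1/10 = 1/80, 1/2 · 2/5 = 1/5; with total 17/80.
Dividing through by the total gives posterior P(r = 2 | data) = 0, P(r = 3 | data) = 1/17, P(r = 4 | data) = 16/17.
The predictive probability is P(purple next | data) = (1)(1/17) + (1/2)(16/17) = 9/17.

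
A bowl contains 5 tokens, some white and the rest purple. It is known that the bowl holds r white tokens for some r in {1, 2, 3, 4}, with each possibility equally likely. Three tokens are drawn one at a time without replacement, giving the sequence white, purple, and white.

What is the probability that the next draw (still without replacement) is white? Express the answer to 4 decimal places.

Compute the likelihood of the observed sequence for each case: P(data | r = 1) = (1/5)(4/4)(0/3) = 0; P(data | r = 2) = (2/5)(3/4)(1/3) = 1/10; P(data | r = 3) = (3/5)(2/4)(2/3) = 1/5; P(data | r = 4) = (4/5)(1/4)(3/3) = 1/5.
Weighting by the prior gives 1/4 · 0 = 0, 1/4 · 1/10 = 1/40, 1/4 · 1/5 = 1/20, 1/4 · 1/5 = 1/20; these sum to 1/8.
The posterior is then P(r = 1 | data) = 0, P(r = 2 | data) = 1/5, P(r = 3 | data) = 2/5, P(r = 4 | data) = 2/5.
Averaging over the posterior, P(white next | data) = (0)(1/5) + (1/2)(2/5) + (1)(2/5) = 3/5.

0.6000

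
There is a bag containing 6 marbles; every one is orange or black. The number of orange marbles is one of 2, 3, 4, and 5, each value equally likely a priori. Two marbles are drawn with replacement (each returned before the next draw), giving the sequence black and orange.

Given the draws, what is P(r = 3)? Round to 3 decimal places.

The likelihood of the observed sequence under each hypothesis: P(data | r = 2) = (4/6)(2/6) = 2/9; P(data | r = 3) = (3/6)(3/6) = 1/4; P(data | r = 4) = (2/6)(4/6) = 2/9; P(data | r = 5) = (1/6)(5/6) = 5/36.
Multiplying each by its prior: 1/4 · 2/9 = 1/18, 1/4 · 1/4 = 1/16, 1/4 · 2/9 = 1/18, 1/4 · 5/36 = 5/144; summing to 5/24.
Hence P(r = 3 | data) = (1/16) / (5/24) = 3/10.

0.300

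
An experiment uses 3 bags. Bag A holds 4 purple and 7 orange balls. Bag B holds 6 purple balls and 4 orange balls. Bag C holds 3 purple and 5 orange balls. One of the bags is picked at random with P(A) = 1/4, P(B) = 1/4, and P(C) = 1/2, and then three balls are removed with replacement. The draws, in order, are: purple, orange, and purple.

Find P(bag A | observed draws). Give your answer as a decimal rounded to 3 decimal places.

Compute the likelihood of the observed sequence for each case: P(data | bag A) = (4/11)(7/11)(4/11) = 0.084147; P(data | bag B) = (6/10)(4/10)(6/10) = 0.144; P(data | bag C) = (3/8)(5/8)(3/8) = 0.087891.
Weighting by the prior gives 1/4 · 0.084147 = 0.021037, 1/4 · 0.144 = 0.036, 1/2 · 0.087891 = 0.043945; these sum to 0.10098.
By Bayes' rule, P(bag A | data) = (0.021037) / (0.10098) = 0.20832.

0.208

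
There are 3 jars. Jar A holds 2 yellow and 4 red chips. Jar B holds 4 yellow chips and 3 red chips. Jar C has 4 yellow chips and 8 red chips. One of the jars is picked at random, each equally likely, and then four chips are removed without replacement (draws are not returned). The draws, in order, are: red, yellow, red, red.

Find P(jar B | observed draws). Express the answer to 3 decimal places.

0.104

Compute the likelihood of the observed sequence for each case: P(data | jar A) = (4/6)(2/5)(3/4)(2/3) = 0.13333; P(data | jar B) = (3/7)(4/6)(2/5)(1/4) = 0.028571; P(data | jar C) = (8/12)(4/11)(7/10)(6/9) = 0.11313.
Multiplying each by its prior: 1/3 · 0.13333 = 0.044444, 1/3 · 0.028571 = 0.0095238, 1/3 · 0.11313 = 0.03771; these sum to 0.091679.
So P(jar B | data) = (0.0095238) / (0.091679) = 0.10388.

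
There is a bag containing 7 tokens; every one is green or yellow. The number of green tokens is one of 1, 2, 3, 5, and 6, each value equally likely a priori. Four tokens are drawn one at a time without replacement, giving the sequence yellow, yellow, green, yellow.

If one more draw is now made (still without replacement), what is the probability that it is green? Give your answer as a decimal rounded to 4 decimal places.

Compute the likelihood of the observed sequence for each case: P(data | r = 1) = (6/7)(5/6)(1/5)(4/4) = 1/7; P(data | r = 2) = (5/7)(4/6)(2/5)(3/4) = 1/7; P(data | r = 3) = (4/7)(3/6)(3/5)(2/4) = 3/35; P(data | r = 5) = (2/7)(1/6)(5/5)(0/4) = 0; P(data | r = 6) = (1/7)(0/6) = 0.
Multiplying each by its prior: 1/5 · 1/7 = 1/35, 1/5 · 1/7 = 1/35, 1/5 · 3/35 = 3/175, 1/5 · 0 = 0, 1/5 · 0 = 0; summing to 13/175.
Dividing through by the total gives posterior P(r = 1 | data) = 5/13, P(r = 2 | data) = 5/13, P(r = 3 | data) = 3/13, P(r = 5 | data) = 0, P(r = 6 | data) = 0.
So P(green next | data) = Σ P(green next | H) P(H | data) = (0)(5/13) + (1/3)(5/13) + (2/3)(3/13) = 11/39.

0.2821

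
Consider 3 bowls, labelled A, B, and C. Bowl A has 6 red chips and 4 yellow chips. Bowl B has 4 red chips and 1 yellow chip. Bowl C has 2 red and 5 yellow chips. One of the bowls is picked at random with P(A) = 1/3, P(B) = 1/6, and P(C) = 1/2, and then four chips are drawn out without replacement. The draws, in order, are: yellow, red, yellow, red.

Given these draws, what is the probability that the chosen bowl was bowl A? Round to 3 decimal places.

Compute the likelihood of the observed sequence for each case: P(data | bowl A) = (4/10)(6/9)(3/8)(5/7) = 1/14; P(data | bowl B) = (1/5)(4/4)(0/3) = 0; P(data | bowl C) = (5/7)(2/6)(4/5)(1/4) = 1/21.
The prior-weighted likelihoods are 1/3 · 1/14 = 1/42, 1/6 · 0 = 0, 1/2 · 1/21 = 1/42; summing to 1/21.
Therefore the posterior P(bowl A | data) = (1/42) / (1/21) = 1/2.

0.500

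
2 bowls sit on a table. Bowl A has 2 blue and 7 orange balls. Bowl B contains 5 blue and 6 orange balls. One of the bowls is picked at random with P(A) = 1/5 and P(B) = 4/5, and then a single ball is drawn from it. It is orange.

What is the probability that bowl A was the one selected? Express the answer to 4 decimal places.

For each hypothesis, P(data | H) works out to: P(data | bowl A) = (7/9) = 7/9; P(data | bowl B) = (6/11) = 6/11.
Weighting by the prior gives 1/5 · 7/9 = 7/45, 4/5 · 6/11 = 24/55; summing to 293/495.
By Bayes' rule, P(bowl A | data) = (7/45) / (293/495) = 77/293.

0.2628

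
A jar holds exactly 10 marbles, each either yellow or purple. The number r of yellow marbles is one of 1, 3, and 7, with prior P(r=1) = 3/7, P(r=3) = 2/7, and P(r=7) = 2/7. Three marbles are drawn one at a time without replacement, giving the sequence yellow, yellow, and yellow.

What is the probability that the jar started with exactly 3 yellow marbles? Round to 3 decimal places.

Under each hypothesis, the probability of the observed sequence is: P(data | r = 1) = (1/10)(0/9) = 0; P(data | r = 3) = (3/10)(2/9)(1/8) = 1/120; P(data | r = 7) = (7/10)(6/9)(5/8) = 7/24.
Multiplying each by its prior: 3/7 · 0 = 0, 2/7 · 1/120 = 1/420, 2/7 · 7/24 = 1/12; these sum to 3/35.
So P(r = 3 | data) = (1/420) / (3/35) = 1/36.

0.028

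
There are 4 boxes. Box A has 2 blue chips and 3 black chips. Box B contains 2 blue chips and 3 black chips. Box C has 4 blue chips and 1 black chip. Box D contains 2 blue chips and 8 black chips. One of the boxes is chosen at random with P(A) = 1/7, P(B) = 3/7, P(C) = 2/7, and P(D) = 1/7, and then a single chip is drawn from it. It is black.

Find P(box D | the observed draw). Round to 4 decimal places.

0.2222

Compute the likelihood of this draw for each case: P(data | box A) = (3/5) = 3/5; P(data | box B) = (3/5) = 3/5; P(data | box C) = (1/5) = 1/5; P(data | box D) = (8/10) = 4/5.
The prior-weighted likelihoods are 1/7 · 3/5 = 3/35, 3/7 · 3/5 = 9/35, 2/7 · 1/5 = 2/35, 1/7 · 4/5 = 4/35; these sum to 18/35.
Hence P(box D | data) = (4/35) / (18/35) = 2/9.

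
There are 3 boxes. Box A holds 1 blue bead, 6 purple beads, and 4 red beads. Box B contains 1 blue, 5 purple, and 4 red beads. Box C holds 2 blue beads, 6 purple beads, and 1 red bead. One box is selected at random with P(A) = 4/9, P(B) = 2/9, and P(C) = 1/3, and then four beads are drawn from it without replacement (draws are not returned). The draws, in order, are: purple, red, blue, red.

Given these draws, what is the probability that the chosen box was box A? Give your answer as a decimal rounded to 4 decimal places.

Under each hypothesis, the probability of the observed sequence is: P(data | box A) = (6/11)(4/10)(1/9)(3/8) = 0.0090909; P(data | box B) = (5/10)(4/9)(1/8)(3/7) = 0.011905; P(data | box C) = (6/9)(1/8)(2/7)(0/6) = 0.
Multiplying each by its prior: 4/9 · 0.0090909 = 0.0040404, 2/9 · 0.011905 = 0.0026455, 1/3 · 0 = 0; with total 0.0066859.
So P(box A | data) = (0.0040404) / (0.0066859) = 0.60432.

0.6043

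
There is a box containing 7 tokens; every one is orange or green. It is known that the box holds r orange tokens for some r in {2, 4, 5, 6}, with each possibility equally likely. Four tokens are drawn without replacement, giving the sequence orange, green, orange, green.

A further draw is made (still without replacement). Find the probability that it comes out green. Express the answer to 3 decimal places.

The likelihood of the observed sequence under each hypothesis: P(data | r = 2) = (2/7)(5/6)(1/5)(4/4) = 1/21; P(data | r = 4) = (4/7)(3/6)(3/5)(2/4) = 3/35; P(data | r = 5) = (5/7)(2/6)(4/5)(1/4) = 1/21; P(data | r = 6) = (6/7)(1/6)(5/5)(0/4) = 0.
Weighting by the prior gives 1/4 · 1/21 = 1/84, 1/4 · 3/35 = 3/140, 1/4 · 1/21 = 1/84, 1/4 · 0 = 0; with total 19/420.
Dividing through by the total gives posterior P(r = 2 | data) = 5/19, P(r = 4 | data) = 9/19, P(r = 5 | data) = 5/19, P(r = 6 | data) = 0.
Averaging over the posterior, P(green next | data) = (1)(5/19) + (1/3)(9/19) + (0)(5/19) = 8/19.

0.421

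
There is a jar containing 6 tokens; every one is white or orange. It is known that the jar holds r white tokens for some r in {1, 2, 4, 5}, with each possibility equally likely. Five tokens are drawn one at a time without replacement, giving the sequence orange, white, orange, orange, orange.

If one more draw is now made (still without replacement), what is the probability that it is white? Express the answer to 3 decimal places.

Under each hypothesis, the probability of the observed sequence is: P(data | r = 1) = (5/6)(1/5)(4/4)(3/3)(2/2) = 1/6; P(data | r = 2) = (4/6)(2/5)(3/4)(2/3)(1/2) = 1/15; P(data | r = 4) = (2/6)(4/5)(1/4)(0/3) = 0; P(data | r = 5) = (1/6)(5/5)(0/4) = 0.
Multiplying each by its prior: 1/4 · 1/6 = 1/24, 1/4 · 1/15 = 1/60, 1/4 · 0 = 0, 1/4 · 0 = 0; summing to 7/120.
Dividing through by the total gives posterior P(r = 1 | data) = 5/7, P(r = 2 | data) = 2/7, P(r = 4 | data) = 0, P(r = 5 | data) = 0.
So P(white next | data) = Σ P(white next | H) P(H | data) = (0)(5/7) + (1)(2/7) = 2/7.

0.286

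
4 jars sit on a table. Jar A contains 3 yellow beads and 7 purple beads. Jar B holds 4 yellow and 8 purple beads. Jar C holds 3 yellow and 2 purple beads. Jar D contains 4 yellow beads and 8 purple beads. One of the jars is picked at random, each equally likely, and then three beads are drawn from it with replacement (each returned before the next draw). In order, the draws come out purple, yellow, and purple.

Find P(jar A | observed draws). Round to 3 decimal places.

The likelihood of the observed sequence under each hypothesis: P(data | jar A) = (7/10)(3/10)(7/10) = 0.147; P(data | jar B) = (8/12)(4/12)(8/12) = 0.14815; P(data | jar C) = (2/5)(3/5)(2/5) = 0.096; P(data | jar D) = (8/12)(4/12)(8/12) = 0.14815.
Multiplying each by its prior: 1/4 · 0.147 = 0.03675, 1/4 · 0.14815 = 0.037037, 1/4 · 0.096 = 0.024, 1/4 · 0.14815 = 0.037037; with total 0.13482.
Hence P(jar A | data) = (0.03675) / (0.13482) = 0.27258.

0.273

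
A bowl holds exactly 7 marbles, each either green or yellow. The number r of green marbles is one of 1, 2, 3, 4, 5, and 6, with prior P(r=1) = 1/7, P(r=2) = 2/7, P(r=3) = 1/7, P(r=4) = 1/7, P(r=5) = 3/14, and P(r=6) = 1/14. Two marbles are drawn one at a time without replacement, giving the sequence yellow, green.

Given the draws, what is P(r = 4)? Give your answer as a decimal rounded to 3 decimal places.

0.176

For each hypothesis, P(data | H) works out to: P(data | r = 1) = (6/7)(1/6) = 1/7; P(data | r = 2) = (5/7)(2/6) = 5/21; P(data | r = 3) = (4/7)(3/6) = 2/7; P(data | r = 4) = (3/7)(4/6) = 2/7; P(data | r = 5) = (2/7)(5/6) = 5/21; P(data | r = 6) = (1/7)(6/6) = 1/7.
Weighting by the prior gives 1/7 · 1/7 = 1/49, 2/7 · 5/21 = 10/147, 1/7 · 2/7 = 2/49, 1/7 · 2/7 = 2/49, 3/14 · 5/21 = 5/98, 1/14 · 1/7 = 1/98; summing to 34/147.
Therefore the posterior P(r = 4 | data) = (2/49) / (34/147) = 3/17.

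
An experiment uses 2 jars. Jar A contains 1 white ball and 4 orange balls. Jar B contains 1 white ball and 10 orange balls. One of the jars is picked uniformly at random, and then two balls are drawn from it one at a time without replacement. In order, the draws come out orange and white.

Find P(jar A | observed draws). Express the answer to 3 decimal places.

0.688

Compute the likelihood of the observed sequence for each case: P(data | jar A) = (4/5)(1/4) = 1/5; P(data | jar B) = (10/11)(1/10) = 1/11.
Multiplying each by its prior: 1/2 · 1/5 = 1/10, 1/2 · 1/11 = 1/22; with total 8/55.
Therefore the posterior P(jar A | data) = (1/10) / (8/55) = 11/16.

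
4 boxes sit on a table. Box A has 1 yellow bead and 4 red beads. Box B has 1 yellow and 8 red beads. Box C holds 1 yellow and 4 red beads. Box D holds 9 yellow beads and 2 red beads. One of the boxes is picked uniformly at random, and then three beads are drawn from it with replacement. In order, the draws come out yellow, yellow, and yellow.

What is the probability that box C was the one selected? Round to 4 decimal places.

0.0142

Compute the likelihood of the observed sequence for each case: P(data | box A) = (1/5)(1/5)(1/5) = 0.008; P(data | box B) = (1/9)(1/9)(1/9) = 0.0013717; P(data | box C) = (1/5)(1/5)(1/5) = 0.008; P(data | box D) = (9/11)(9/11)(9/11) = 0.54771.
Weighting by the prior gives 1/4 · 0.008 = 0.002, 1/4 · 0.0013717 = 0.00034294, 1/4 · 0.008 = 0.002, 1/4 · 0.54771 = 0.13693; with total 0.14127.
By Bayes' rule, P(box C | data) = (0.002) / (0.14127) = 0.014157.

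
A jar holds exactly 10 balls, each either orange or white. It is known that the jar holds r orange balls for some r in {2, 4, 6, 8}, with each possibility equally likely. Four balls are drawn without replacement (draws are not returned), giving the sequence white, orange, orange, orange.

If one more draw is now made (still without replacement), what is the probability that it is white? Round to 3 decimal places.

Compute the likelihood of the observed sequence for each case: P(data | r = 2) = (8/10)(2/9)(1/8)(0/7) = 0; P(data | r = 4) = (6/10)(4/9)(3/8)(2/7) = 1/35; P(data | r = 6) = (4/10)(6/9)(5/8)(4/7) = 2/21; P(data | r = 8) = (2/10)(8/9)(7/8)(6/7) = 2/15.
The prior-weighted likelihoods are 1/4 · 0 = 0, 1/4 · 1/35 = 1/140, 1/4 · 2/21 = 1/42, 1/4 · 2/15 = 1/30; these sum to 9/140.
Dividing through by the total gives posterior P(r = 2 | data) = 0, P(r = 4 | data) = 1/9, P(r = 6 | data) = 10/27, P(r = 8 | data) = 14/27.
So P(white next | data) = Σ P(white next | H) P(H | data) = (5/6)(1/9) + (1/2)(10/27) + (1/6)(14/27) = 59/162.

0.364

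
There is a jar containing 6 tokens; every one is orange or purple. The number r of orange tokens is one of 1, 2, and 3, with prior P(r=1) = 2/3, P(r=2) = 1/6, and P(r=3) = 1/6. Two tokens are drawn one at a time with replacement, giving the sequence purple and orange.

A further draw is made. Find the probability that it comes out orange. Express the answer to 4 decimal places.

The likelihood of the observed sequence under each hypothesis: P(data | r = 1) = (5/6)(1/6) = 5/36; P(data | r = 2) = (4/6)(2/6) = 2/9; P(data | r = 3) = (3/6)(3/6) = 1/4.
Weighting by the prior gives 2/3 · 5/36 = 5/54, 1/6 · 2/9 = 1/27, 1/6 · 1/4 = 1/24; with total 37/216.
Dividing through by the total gives posterior P(r = 1 | data) = 20/37, P(r = 2 | data) = 8/37, P(r = 3 | data) = 9/37.
Averaging over the posterior, P(orange next | data) = (1/6)(20/37) + (1/3)(8/37) + (1/2)(9/37) = 21/74.

0.2838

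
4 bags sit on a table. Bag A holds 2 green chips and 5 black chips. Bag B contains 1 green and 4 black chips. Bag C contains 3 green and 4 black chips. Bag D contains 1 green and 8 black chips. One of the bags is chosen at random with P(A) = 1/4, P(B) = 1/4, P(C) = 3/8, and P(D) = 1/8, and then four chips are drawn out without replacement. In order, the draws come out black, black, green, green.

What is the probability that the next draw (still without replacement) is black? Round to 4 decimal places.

Compute the likelihood of the observed sequence for each case: P(data | bag A) = (5/7)(4/6)(2/5)(1/4) = 1/21; P(data | bag B) = (4/5)(3/4)(1/3)(0/2) = 0; P(data | bag C) = (4/7)(3/6)(3/5)(2/4) = 3/35; P(data | bag D) = (8/9)(7/8)(1/7)(0/6) = 0.
The prior-weighted likelihoods are 1/4 · 1/21 = 1/84, 1/4 · 0 = 0, 3/8 · 3/35 = 9/280, 1/8 · 0 = 0; these sum to 37/840.
The posterior is then P(bag A | data) = 10/37, P(bag B | data) = 0, P(bag C | data) = 27/37, P(bag D | data) = 0.
The predictive probability is P(black next | data) = (1)(10/37) + (2/3)(27/37) = 28/37.

0.7568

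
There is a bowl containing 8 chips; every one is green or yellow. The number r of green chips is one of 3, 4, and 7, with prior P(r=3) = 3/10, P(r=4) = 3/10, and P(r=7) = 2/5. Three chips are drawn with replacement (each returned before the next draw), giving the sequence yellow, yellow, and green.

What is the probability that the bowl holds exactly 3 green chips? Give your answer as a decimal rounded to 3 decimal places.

Under each hypothesis, the probability of the observed sequence is: P(data | r = 3) = (5/8)(5/8)(3/8) = 0.14648; P(data | r = 4) = (4/8)(4/8)(4/8) = 0.125; P(data | r = 7) = (1/8)(1/8)(7/8) = 0.013672.
The prior-weighted likelihoods are 3/10 · 0.14648 = 0.043945, 3/10 · 0.125 = 0.0375, 2/5 · 0.013672 = 0.0054687; these sum to 0.086914.
Therefore the posterior P(r = 3 | data) = (0.043945) / (0.086914) = 0.50562.

0.506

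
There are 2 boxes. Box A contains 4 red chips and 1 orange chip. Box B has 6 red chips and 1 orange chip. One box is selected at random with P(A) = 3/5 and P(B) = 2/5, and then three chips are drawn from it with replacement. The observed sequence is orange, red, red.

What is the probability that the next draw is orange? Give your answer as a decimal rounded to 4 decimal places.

Under each hypothesis, the probability of the observed sequence is: P(data | box A) = (1/5)(4/5)(4/5) = 0.128; P(data | box B) = (1/7)(6/7)(6/7) = 0.10496.
Multiplying each by its prior: 3/5 · 0.128 = 0.0768, 2/5 · 0.10496 = 0.041983; these sum to 0.11878.
Dividing through by the total gives posterior P(box A | data) = 0.64656, P(box B | data) = 0.35344.
Averaging over the posterior, P(orange next | data) = (1/5)(0.64656) + (1/7)(0.35344) = 0.1798.

0.1798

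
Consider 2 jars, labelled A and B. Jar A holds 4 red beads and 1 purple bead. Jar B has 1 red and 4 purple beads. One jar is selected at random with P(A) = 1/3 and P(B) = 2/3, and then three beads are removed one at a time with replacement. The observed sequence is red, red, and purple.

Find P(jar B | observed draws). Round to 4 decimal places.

0.3333

Compute the likelihood of the observed sequence for each case: P(data | jar A) = (4/5)(4/5)(1/5) = 16/125; P(data | jar B) = (1/5)(1/5)(4/5) = 4/125.
The prior-weighted likelihoods are 1/3 · 16/125 = 16/375, 2/3 · 4/125 = 8/375; with total 8/125.
So P(jar B | data) = (8/375) / (8/125) = 1/3.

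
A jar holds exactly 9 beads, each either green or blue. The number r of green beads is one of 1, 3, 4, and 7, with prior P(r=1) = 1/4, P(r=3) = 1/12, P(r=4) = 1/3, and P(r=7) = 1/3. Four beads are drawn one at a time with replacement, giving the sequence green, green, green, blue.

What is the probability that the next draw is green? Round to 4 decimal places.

For each hypothesis, P(data | H) works out to: P(data | r = 1) = (1/9)(1/9)(1/9)(8/9) = 0.0012193; P(data | r = 3) = (3/9)(3/9)(3/9)(6/9) = 0.024691; P(data | r = 4) = (4/9)(4/9)(4/9)(5/9) = 0.048773; P(data | r = 7) = (7/9)(7/9)(7/9)(2/9) = 0.10456.
The prior-weighted likelihoods are 1/4 · 0.0012193 = 0.00030483, 1/12 · 0.024691 = 0.0020576, 1/3 · 0.048773 = 0.016258, 1/3 · 0.10456 = 0.034852; these sum to 0.053473.
The posterior is then P(r = 1 | data) = 0.0057007, P(r = 3 | data) = 0.03848, P(r = 4 | data) = 0.30404, P(r = 7 | data) = 0.65178.
Averaging over the posterior, P(green next | data) = (1/9)(0.0057007) + (1/3)(0.03848) + (4/9)(0.30404) + (7/9)(0.65178) = 0.65553.

0.6555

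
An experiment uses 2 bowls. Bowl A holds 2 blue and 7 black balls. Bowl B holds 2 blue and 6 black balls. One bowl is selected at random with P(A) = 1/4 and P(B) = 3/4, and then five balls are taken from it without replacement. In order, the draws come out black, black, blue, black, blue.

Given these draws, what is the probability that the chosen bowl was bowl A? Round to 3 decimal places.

0.206

Under each hypothesis, the probability of the observed sequence is: P(data | bowl A) = (7/9)(6/8)(2/7)(5/6)(1/5) = 1/36; P(data | bowl B) = (6/8)(5/7)(2/6)(4/5)(1/4) = 1/28.
Weighting by the prior gives 1/4 · 1/36 = 1/144, 3/4 · 1/28 = 3/112; summing to 17/504.
So P(bowl A | data) = (1/144) / (17/504) = 7/34.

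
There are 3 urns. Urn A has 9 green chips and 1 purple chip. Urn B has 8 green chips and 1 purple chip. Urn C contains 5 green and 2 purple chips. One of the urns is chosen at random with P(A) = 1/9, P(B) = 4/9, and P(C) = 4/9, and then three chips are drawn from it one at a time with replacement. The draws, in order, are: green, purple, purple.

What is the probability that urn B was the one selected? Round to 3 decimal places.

0.153

The likelihood of the observed sequence under each hypothesis: P(data | urn A) = (9/10)(1/10)(1/10) = 0.009; P(data | urn B) = (8/9)(1/9)(1/9) = 0.010974; P(data | urn C) = (5/7)(2/7)(2/7) = 0.058309.
Weighting by the prior gives 1/9 · 0.009 = 0.001, 4/9 · 0.010974 = 0.0048773, 4/9 · 0.058309 = 0.025915; summing to 0.031792.
So P(urn B | data) = (0.0048773) / (0.031792) = 0.15341.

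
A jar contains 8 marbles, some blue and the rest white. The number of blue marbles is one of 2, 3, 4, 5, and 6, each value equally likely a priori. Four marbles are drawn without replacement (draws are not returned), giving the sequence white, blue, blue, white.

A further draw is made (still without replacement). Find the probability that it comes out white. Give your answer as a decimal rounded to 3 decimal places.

0.500

For each hypothesis, P(data | H) works out to: P(data | r = 2) = (6/8)(2/7)(1/6)(5/5) = 1/28; P(data | r = 3) = (5/8)(3/7)(2/6)(4/5) = 1/14; P(data | r = 4) = (4/8)(4/7)(3/6)(3/5) = 3/35; P(data | r = 5) = (3/8)(5/7)(4/6)(2/5) = 1/14; P(data | r = 6) = (2/8)(6/7)(5/6)(1/5) = 1/28.
Multiplying each by its prior: 1/5 · 1/28 = 1/140, 1/5 · 1/14 = 1/70, 1/5 · 3/35 = 3/175, 1/5 · 1/14 = 1/70, 1/5 · 1/28 = 1/140; summing to 3/50.
Dividing through by the total gives posterior P(r = 2 | data) = 5/42, P(r = 3 | data) = 5/21, P(r = 4 | data) = 2/7, P(r = 5 | data) = 5/21, P(r = 6 | data) = 5/42.
Averaging over the posterior, P(white next | data) = (1)(5/42) + (3/4)(5/21) + (1/2)(2/7) + (1/4)(5/21) + (0)(5/42) = 1/2.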